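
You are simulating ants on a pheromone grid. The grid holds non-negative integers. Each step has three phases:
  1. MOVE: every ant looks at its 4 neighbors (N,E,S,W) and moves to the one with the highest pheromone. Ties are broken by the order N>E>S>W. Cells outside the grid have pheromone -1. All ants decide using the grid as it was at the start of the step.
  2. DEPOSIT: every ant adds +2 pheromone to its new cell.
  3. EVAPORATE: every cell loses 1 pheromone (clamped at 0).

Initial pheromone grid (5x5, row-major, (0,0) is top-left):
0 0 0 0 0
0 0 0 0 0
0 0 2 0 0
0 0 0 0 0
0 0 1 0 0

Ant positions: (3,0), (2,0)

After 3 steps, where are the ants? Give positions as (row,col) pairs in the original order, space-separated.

Step 1: ant0:(3,0)->N->(2,0) | ant1:(2,0)->N->(1,0)
  grid max=1 at (1,0)
Step 2: ant0:(2,0)->N->(1,0) | ant1:(1,0)->S->(2,0)
  grid max=2 at (1,0)
Step 3: ant0:(1,0)->S->(2,0) | ant1:(2,0)->N->(1,0)
  grid max=3 at (1,0)

(2,0) (1,0)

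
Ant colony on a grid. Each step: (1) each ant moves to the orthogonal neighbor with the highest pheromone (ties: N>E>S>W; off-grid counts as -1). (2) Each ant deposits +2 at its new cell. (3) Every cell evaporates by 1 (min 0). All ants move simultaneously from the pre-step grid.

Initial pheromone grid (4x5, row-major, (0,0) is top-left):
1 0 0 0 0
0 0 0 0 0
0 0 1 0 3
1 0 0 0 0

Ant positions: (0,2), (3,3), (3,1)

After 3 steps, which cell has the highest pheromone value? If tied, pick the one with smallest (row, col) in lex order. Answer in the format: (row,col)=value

Step 1: ant0:(0,2)->E->(0,3) | ant1:(3,3)->N->(2,3) | ant2:(3,1)->W->(3,0)
  grid max=2 at (2,4)
Step 2: ant0:(0,3)->E->(0,4) | ant1:(2,3)->E->(2,4) | ant2:(3,0)->N->(2,0)
  grid max=3 at (2,4)
Step 3: ant0:(0,4)->S->(1,4) | ant1:(2,4)->N->(1,4) | ant2:(2,0)->S->(3,0)
  grid max=3 at (1,4)
Final grid:
  0 0 0 0 0
  0 0 0 0 3
  0 0 0 0 2
  2 0 0 0 0
Max pheromone 3 at (1,4)

Answer: (1,4)=3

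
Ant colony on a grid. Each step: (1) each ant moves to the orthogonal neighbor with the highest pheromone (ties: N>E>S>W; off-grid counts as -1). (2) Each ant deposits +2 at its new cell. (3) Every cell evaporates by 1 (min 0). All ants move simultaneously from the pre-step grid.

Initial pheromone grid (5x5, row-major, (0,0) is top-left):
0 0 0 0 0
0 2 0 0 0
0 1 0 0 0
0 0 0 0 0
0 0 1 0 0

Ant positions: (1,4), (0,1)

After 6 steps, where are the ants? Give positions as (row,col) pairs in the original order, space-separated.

Step 1: ant0:(1,4)->N->(0,4) | ant1:(0,1)->S->(1,1)
  grid max=3 at (1,1)
Step 2: ant0:(0,4)->S->(1,4) | ant1:(1,1)->N->(0,1)
  grid max=2 at (1,1)
Step 3: ant0:(1,4)->N->(0,4) | ant1:(0,1)->S->(1,1)
  grid max=3 at (1,1)
Step 4: ant0:(0,4)->S->(1,4) | ant1:(1,1)->N->(0,1)
  grid max=2 at (1,1)
Step 5: ant0:(1,4)->N->(0,4) | ant1:(0,1)->S->(1,1)
  grid max=3 at (1,1)
Step 6: ant0:(0,4)->S->(1,4) | ant1:(1,1)->N->(0,1)
  grid max=2 at (1,1)

(1,4) (0,1)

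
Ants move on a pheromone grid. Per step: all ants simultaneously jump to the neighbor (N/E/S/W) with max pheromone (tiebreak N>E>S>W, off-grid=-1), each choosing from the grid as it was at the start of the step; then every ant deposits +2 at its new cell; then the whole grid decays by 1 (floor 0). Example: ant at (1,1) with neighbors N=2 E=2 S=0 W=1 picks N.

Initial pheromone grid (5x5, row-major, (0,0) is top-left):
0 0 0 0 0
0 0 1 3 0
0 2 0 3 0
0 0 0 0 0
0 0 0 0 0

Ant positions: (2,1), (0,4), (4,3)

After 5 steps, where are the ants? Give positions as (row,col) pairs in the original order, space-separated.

Step 1: ant0:(2,1)->N->(1,1) | ant1:(0,4)->S->(1,4) | ant2:(4,3)->N->(3,3)
  grid max=2 at (1,3)
Step 2: ant0:(1,1)->S->(2,1) | ant1:(1,4)->W->(1,3) | ant2:(3,3)->N->(2,3)
  grid max=3 at (1,3)
Step 3: ant0:(2,1)->N->(1,1) | ant1:(1,3)->S->(2,3) | ant2:(2,3)->N->(1,3)
  grid max=4 at (1,3)
Step 4: ant0:(1,1)->S->(2,1) | ant1:(2,3)->N->(1,3) | ant2:(1,3)->S->(2,3)
  grid max=5 at (1,3)
Step 5: ant0:(2,1)->N->(1,1) | ant1:(1,3)->S->(2,3) | ant2:(2,3)->N->(1,3)
  grid max=6 at (1,3)

(1,1) (2,3) (1,3)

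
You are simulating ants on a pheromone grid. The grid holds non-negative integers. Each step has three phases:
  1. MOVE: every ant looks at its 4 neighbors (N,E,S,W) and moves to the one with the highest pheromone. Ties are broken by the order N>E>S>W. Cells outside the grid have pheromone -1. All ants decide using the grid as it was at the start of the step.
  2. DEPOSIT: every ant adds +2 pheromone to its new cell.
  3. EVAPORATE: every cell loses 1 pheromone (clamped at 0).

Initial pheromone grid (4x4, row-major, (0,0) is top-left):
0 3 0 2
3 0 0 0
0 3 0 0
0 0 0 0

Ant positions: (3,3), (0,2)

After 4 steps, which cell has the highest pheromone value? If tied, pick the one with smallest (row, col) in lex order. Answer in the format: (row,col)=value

Answer: (0,1)=3

Derivation:
Step 1: ant0:(3,3)->N->(2,3) | ant1:(0,2)->W->(0,1)
  grid max=4 at (0,1)
Step 2: ant0:(2,3)->N->(1,3) | ant1:(0,1)->E->(0,2)
  grid max=3 at (0,1)
Step 3: ant0:(1,3)->N->(0,3) | ant1:(0,2)->W->(0,1)
  grid max=4 at (0,1)
Step 4: ant0:(0,3)->S->(1,3) | ant1:(0,1)->E->(0,2)
  grid max=3 at (0,1)
Final grid:
  0 3 1 0
  0 0 0 1
  0 0 0 0
  0 0 0 0
Max pheromone 3 at (0,1)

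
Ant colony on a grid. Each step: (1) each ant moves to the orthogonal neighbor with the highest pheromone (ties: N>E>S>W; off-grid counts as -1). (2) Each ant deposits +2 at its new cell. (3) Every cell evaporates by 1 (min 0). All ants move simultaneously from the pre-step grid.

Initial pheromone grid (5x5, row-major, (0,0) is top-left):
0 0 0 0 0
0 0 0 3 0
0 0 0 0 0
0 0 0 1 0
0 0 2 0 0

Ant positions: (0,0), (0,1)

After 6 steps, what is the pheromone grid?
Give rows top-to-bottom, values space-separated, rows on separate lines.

After step 1: ants at (0,1),(0,2)
  0 1 1 0 0
  0 0 0 2 0
  0 0 0 0 0
  0 0 0 0 0
  0 0 1 0 0
After step 2: ants at (0,2),(0,1)
  0 2 2 0 0
  0 0 0 1 0
  0 0 0 0 0
  0 0 0 0 0
  0 0 0 0 0
After step 3: ants at (0,1),(0,2)
  0 3 3 0 0
  0 0 0 0 0
  0 0 0 0 0
  0 0 0 0 0
  0 0 0 0 0
After step 4: ants at (0,2),(0,1)
  0 4 4 0 0
  0 0 0 0 0
  0 0 0 0 0
  0 0 0 0 0
  0 0 0 0 0
After step 5: ants at (0,1),(0,2)
  0 5 5 0 0
  0 0 0 0 0
  0 0 0 0 0
  0 0 0 0 0
  0 0 0 0 0
After step 6: ants at (0,2),(0,1)
  0 6 6 0 0
  0 0 0 0 0
  0 0 0 0 0
  0 0 0 0 0
  0 0 0 0 0

0 6 6 0 0
0 0 0 0 0
0 0 0 0 0
0 0 0 0 0
0 0 0 0 0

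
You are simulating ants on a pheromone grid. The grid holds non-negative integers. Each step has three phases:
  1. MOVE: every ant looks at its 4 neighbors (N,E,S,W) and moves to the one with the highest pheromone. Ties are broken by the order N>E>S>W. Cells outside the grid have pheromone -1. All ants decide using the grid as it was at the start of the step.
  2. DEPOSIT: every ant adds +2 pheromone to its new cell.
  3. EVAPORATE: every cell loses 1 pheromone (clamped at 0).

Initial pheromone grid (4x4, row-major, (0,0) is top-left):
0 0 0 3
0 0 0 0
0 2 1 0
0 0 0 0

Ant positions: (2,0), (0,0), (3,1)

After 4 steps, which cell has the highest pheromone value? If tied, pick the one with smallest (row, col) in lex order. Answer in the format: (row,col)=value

Step 1: ant0:(2,0)->E->(2,1) | ant1:(0,0)->E->(0,1) | ant2:(3,1)->N->(2,1)
  grid max=5 at (2,1)
Step 2: ant0:(2,1)->N->(1,1) | ant1:(0,1)->E->(0,2) | ant2:(2,1)->N->(1,1)
  grid max=4 at (2,1)
Step 3: ant0:(1,1)->S->(2,1) | ant1:(0,2)->E->(0,3) | ant2:(1,1)->S->(2,1)
  grid max=7 at (2,1)
Step 4: ant0:(2,1)->N->(1,1) | ant1:(0,3)->S->(1,3) | ant2:(2,1)->N->(1,1)
  grid max=6 at (2,1)
Final grid:
  0 0 0 1
  0 5 0 1
  0 6 0 0
  0 0 0 0
Max pheromone 6 at (2,1)

Answer: (2,1)=6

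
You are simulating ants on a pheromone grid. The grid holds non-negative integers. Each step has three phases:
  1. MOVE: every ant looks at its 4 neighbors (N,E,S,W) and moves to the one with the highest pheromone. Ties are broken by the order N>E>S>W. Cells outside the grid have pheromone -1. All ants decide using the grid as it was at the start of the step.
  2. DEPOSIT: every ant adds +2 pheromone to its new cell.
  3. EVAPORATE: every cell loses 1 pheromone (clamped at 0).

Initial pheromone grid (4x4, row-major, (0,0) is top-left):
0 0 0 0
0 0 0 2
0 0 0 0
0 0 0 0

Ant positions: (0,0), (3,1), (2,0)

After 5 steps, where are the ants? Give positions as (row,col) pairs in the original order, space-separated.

Step 1: ant0:(0,0)->E->(0,1) | ant1:(3,1)->N->(2,1) | ant2:(2,0)->N->(1,0)
  grid max=1 at (0,1)
Step 2: ant0:(0,1)->E->(0,2) | ant1:(2,1)->N->(1,1) | ant2:(1,0)->N->(0,0)
  grid max=1 at (0,0)
Step 3: ant0:(0,2)->E->(0,3) | ant1:(1,1)->N->(0,1) | ant2:(0,0)->E->(0,1)
  grid max=3 at (0,1)
Step 4: ant0:(0,3)->S->(1,3) | ant1:(0,1)->E->(0,2) | ant2:(0,1)->E->(0,2)
  grid max=3 at (0,2)
Step 5: ant0:(1,3)->N->(0,3) | ant1:(0,2)->W->(0,1) | ant2:(0,2)->W->(0,1)
  grid max=5 at (0,1)

(0,3) (0,1) (0,1)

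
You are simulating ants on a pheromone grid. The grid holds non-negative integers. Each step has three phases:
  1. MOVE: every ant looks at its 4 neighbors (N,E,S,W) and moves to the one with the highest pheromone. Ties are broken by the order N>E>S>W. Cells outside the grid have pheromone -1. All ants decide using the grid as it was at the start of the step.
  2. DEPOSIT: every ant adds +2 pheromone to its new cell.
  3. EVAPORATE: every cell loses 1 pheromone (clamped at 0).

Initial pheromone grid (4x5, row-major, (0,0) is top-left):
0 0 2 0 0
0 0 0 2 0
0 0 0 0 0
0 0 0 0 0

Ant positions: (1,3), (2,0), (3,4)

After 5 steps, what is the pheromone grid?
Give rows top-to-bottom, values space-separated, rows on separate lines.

After step 1: ants at (0,3),(1,0),(2,4)
  0 0 1 1 0
  1 0 0 1 0
  0 0 0 0 1
  0 0 0 0 0
After step 2: ants at (1,3),(0,0),(1,4)
  1 0 0 0 0
  0 0 0 2 1
  0 0 0 0 0
  0 0 0 0 0
After step 3: ants at (1,4),(0,1),(1,3)
  0 1 0 0 0
  0 0 0 3 2
  0 0 0 0 0
  0 0 0 0 0
After step 4: ants at (1,3),(0,2),(1,4)
  0 0 1 0 0
  0 0 0 4 3
  0 0 0 0 0
  0 0 0 0 0
After step 5: ants at (1,4),(0,3),(1,3)
  0 0 0 1 0
  0 0 0 5 4
  0 0 0 0 0
  0 0 0 0 0

0 0 0 1 0
0 0 0 5 4
0 0 0 0 0
0 0 0 0 0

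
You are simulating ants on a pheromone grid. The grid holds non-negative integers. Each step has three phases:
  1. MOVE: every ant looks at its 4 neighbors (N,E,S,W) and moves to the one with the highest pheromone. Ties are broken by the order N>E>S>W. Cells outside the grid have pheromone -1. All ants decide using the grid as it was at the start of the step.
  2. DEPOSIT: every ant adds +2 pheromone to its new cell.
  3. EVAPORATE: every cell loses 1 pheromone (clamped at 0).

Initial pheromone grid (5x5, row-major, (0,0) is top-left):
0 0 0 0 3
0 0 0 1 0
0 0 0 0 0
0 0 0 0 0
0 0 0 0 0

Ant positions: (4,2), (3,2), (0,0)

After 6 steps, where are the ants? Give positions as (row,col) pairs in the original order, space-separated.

Step 1: ant0:(4,2)->N->(3,2) | ant1:(3,2)->N->(2,2) | ant2:(0,0)->E->(0,1)
  grid max=2 at (0,4)
Step 2: ant0:(3,2)->N->(2,2) | ant1:(2,2)->S->(3,2) | ant2:(0,1)->E->(0,2)
  grid max=2 at (2,2)
Step 3: ant0:(2,2)->S->(3,2) | ant1:(3,2)->N->(2,2) | ant2:(0,2)->E->(0,3)
  grid max=3 at (2,2)
Step 4: ant0:(3,2)->N->(2,2) | ant1:(2,2)->S->(3,2) | ant2:(0,3)->E->(0,4)
  grid max=4 at (2,2)
Step 5: ant0:(2,2)->S->(3,2) | ant1:(3,2)->N->(2,2) | ant2:(0,4)->S->(1,4)
  grid max=5 at (2,2)
Step 6: ant0:(3,2)->N->(2,2) | ant1:(2,2)->S->(3,2) | ant2:(1,4)->N->(0,4)
  grid max=6 at (2,2)

(2,2) (3,2) (0,4)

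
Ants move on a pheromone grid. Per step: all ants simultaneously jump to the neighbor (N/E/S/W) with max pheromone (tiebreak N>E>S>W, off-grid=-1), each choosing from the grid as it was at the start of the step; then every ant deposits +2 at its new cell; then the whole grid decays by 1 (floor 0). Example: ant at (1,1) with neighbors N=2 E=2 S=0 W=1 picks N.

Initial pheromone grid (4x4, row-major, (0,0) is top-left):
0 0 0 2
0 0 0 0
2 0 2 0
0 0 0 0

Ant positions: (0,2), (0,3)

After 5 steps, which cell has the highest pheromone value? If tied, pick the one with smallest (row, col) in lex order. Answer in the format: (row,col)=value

Step 1: ant0:(0,2)->E->(0,3) | ant1:(0,3)->S->(1,3)
  grid max=3 at (0,3)
Step 2: ant0:(0,3)->S->(1,3) | ant1:(1,3)->N->(0,3)
  grid max=4 at (0,3)
Step 3: ant0:(1,3)->N->(0,3) | ant1:(0,3)->S->(1,3)
  grid max=5 at (0,3)
Step 4: ant0:(0,3)->S->(1,3) | ant1:(1,3)->N->(0,3)
  grid max=6 at (0,3)
Step 5: ant0:(1,3)->N->(0,3) | ant1:(0,3)->S->(1,3)
  grid max=7 at (0,3)
Final grid:
  0 0 0 7
  0 0 0 5
  0 0 0 0
  0 0 0 0
Max pheromone 7 at (0,3)

Answer: (0,3)=7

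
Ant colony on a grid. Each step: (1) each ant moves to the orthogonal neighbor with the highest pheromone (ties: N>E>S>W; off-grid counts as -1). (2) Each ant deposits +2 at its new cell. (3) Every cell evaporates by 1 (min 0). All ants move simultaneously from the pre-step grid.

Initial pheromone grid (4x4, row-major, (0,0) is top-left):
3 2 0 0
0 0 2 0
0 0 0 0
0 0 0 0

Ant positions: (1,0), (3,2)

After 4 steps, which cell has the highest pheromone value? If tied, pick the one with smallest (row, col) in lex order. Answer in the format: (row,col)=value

Step 1: ant0:(1,0)->N->(0,0) | ant1:(3,2)->N->(2,2)
  grid max=4 at (0,0)
Step 2: ant0:(0,0)->E->(0,1) | ant1:(2,2)->N->(1,2)
  grid max=3 at (0,0)
Step 3: ant0:(0,1)->W->(0,0) | ant1:(1,2)->N->(0,2)
  grid max=4 at (0,0)
Step 4: ant0:(0,0)->E->(0,1) | ant1:(0,2)->S->(1,2)
  grid max=3 at (0,0)
Final grid:
  3 2 0 0
  0 0 2 0
  0 0 0 0
  0 0 0 0
Max pheromone 3 at (0,0)

Answer: (0,0)=3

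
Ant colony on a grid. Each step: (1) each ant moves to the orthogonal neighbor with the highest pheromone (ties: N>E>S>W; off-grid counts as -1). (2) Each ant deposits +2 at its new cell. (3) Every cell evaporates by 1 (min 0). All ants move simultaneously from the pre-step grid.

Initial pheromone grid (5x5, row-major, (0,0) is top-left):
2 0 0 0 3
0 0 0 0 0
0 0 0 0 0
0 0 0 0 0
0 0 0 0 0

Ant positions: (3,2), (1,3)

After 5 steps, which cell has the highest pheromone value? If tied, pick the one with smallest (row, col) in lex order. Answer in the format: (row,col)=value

Step 1: ant0:(3,2)->N->(2,2) | ant1:(1,3)->N->(0,3)
  grid max=2 at (0,4)
Step 2: ant0:(2,2)->N->(1,2) | ant1:(0,3)->E->(0,4)
  grid max=3 at (0,4)
Step 3: ant0:(1,2)->N->(0,2) | ant1:(0,4)->S->(1,4)
  grid max=2 at (0,4)
Step 4: ant0:(0,2)->E->(0,3) | ant1:(1,4)->N->(0,4)
  grid max=3 at (0,4)
Step 5: ant0:(0,3)->E->(0,4) | ant1:(0,4)->W->(0,3)
  grid max=4 at (0,4)
Final grid:
  0 0 0 2 4
  0 0 0 0 0
  0 0 0 0 0
  0 0 0 0 0
  0 0 0 0 0
Max pheromone 4 at (0,4)

Answer: (0,4)=4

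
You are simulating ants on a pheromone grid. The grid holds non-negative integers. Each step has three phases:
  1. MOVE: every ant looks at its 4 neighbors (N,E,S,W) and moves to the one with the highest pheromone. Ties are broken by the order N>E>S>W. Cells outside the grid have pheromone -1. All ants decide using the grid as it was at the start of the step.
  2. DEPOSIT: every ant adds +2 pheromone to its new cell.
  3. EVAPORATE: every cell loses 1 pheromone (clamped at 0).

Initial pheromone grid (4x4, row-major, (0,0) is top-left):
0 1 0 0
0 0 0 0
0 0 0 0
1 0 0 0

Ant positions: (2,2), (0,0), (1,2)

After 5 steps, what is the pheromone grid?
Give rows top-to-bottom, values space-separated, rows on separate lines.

After step 1: ants at (1,2),(0,1),(0,2)
  0 2 1 0
  0 0 1 0
  0 0 0 0
  0 0 0 0
After step 2: ants at (0,2),(0,2),(0,1)
  0 3 4 0
  0 0 0 0
  0 0 0 0
  0 0 0 0
After step 3: ants at (0,1),(0,1),(0,2)
  0 6 5 0
  0 0 0 0
  0 0 0 0
  0 0 0 0
After step 4: ants at (0,2),(0,2),(0,1)
  0 7 8 0
  0 0 0 0
  0 0 0 0
  0 0 0 0
After step 5: ants at (0,1),(0,1),(0,2)
  0 10 9 0
  0 0 0 0
  0 0 0 0
  0 0 0 0

0 10 9 0
0 0 0 0
0 0 0 0
0 0 0 0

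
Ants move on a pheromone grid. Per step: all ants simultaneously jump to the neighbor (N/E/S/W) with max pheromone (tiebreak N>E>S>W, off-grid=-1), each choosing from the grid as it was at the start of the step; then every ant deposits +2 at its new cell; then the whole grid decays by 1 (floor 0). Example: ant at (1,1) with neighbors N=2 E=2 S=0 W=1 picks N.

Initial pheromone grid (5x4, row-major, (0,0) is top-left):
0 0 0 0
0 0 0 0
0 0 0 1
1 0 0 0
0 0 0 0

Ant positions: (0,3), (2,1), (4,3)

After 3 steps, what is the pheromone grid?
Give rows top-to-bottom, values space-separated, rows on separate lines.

After step 1: ants at (1,3),(1,1),(3,3)
  0 0 0 0
  0 1 0 1
  0 0 0 0
  0 0 0 1
  0 0 0 0
After step 2: ants at (0,3),(0,1),(2,3)
  0 1 0 1
  0 0 0 0
  0 0 0 1
  0 0 0 0
  0 0 0 0
After step 3: ants at (1,3),(0,2),(1,3)
  0 0 1 0
  0 0 0 3
  0 0 0 0
  0 0 0 0
  0 0 0 0

0 0 1 0
0 0 0 3
0 0 0 0
0 0 0 0
0 0 0 0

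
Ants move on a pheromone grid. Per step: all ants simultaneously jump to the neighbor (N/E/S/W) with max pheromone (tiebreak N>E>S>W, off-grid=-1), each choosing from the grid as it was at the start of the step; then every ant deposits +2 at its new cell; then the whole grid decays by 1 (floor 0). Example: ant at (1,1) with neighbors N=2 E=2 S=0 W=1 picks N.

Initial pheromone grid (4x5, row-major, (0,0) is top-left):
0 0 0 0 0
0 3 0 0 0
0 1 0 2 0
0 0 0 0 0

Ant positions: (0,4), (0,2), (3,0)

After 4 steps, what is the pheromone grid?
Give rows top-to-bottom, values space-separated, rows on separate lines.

After step 1: ants at (1,4),(0,3),(2,0)
  0 0 0 1 0
  0 2 0 0 1
  1 0 0 1 0
  0 0 0 0 0
After step 2: ants at (0,4),(0,4),(1,0)
  0 0 0 0 3
  1 1 0 0 0
  0 0 0 0 0
  0 0 0 0 0
After step 3: ants at (1,4),(1,4),(1,1)
  0 0 0 0 2
  0 2 0 0 3
  0 0 0 0 0
  0 0 0 0 0
After step 4: ants at (0,4),(0,4),(0,1)
  0 1 0 0 5
  0 1 0 0 2
  0 0 0 0 0
  0 0 0 0 0

0 1 0 0 5
0 1 0 0 2
0 0 0 0 0
0 0 0 0 0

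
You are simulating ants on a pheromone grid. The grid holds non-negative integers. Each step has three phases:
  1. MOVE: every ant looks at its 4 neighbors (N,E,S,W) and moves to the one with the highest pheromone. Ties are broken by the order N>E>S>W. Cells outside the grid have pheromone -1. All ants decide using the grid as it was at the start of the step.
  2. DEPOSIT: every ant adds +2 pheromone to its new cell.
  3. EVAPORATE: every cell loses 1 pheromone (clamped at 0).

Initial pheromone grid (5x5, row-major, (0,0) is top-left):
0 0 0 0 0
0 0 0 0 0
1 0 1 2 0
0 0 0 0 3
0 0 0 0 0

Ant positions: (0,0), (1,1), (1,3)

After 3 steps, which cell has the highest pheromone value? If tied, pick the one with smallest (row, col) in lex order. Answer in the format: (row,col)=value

Answer: (0,1)=5

Derivation:
Step 1: ant0:(0,0)->E->(0,1) | ant1:(1,1)->N->(0,1) | ant2:(1,3)->S->(2,3)
  grid max=3 at (0,1)
Step 2: ant0:(0,1)->E->(0,2) | ant1:(0,1)->E->(0,2) | ant2:(2,3)->N->(1,3)
  grid max=3 at (0,2)
Step 3: ant0:(0,2)->W->(0,1) | ant1:(0,2)->W->(0,1) | ant2:(1,3)->S->(2,3)
  grid max=5 at (0,1)
Final grid:
  0 5 2 0 0
  0 0 0 0 0
  0 0 0 3 0
  0 0 0 0 0
  0 0 0 0 0
Max pheromone 5 at (0,1)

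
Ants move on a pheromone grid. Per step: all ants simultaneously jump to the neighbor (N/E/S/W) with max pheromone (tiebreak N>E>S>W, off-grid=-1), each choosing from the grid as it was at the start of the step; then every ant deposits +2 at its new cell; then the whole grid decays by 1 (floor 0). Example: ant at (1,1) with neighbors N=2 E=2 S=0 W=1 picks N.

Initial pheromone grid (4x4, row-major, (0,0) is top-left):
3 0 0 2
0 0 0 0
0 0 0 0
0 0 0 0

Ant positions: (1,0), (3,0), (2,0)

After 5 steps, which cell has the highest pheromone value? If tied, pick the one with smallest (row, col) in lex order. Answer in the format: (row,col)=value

Step 1: ant0:(1,0)->N->(0,0) | ant1:(3,0)->N->(2,0) | ant2:(2,0)->N->(1,0)
  grid max=4 at (0,0)
Step 2: ant0:(0,0)->S->(1,0) | ant1:(2,0)->N->(1,0) | ant2:(1,0)->N->(0,0)
  grid max=5 at (0,0)
Step 3: ant0:(1,0)->N->(0,0) | ant1:(1,0)->N->(0,0) | ant2:(0,0)->S->(1,0)
  grid max=8 at (0,0)
Step 4: ant0:(0,0)->S->(1,0) | ant1:(0,0)->S->(1,0) | ant2:(1,0)->N->(0,0)
  grid max=9 at (0,0)
Step 5: ant0:(1,0)->N->(0,0) | ant1:(1,0)->N->(0,0) | ant2:(0,0)->S->(1,0)
  grid max=12 at (0,0)
Final grid:
  12 0 0 0
  9 0 0 0
  0 0 0 0
  0 0 0 0
Max pheromone 12 at (0,0)

Answer: (0,0)=12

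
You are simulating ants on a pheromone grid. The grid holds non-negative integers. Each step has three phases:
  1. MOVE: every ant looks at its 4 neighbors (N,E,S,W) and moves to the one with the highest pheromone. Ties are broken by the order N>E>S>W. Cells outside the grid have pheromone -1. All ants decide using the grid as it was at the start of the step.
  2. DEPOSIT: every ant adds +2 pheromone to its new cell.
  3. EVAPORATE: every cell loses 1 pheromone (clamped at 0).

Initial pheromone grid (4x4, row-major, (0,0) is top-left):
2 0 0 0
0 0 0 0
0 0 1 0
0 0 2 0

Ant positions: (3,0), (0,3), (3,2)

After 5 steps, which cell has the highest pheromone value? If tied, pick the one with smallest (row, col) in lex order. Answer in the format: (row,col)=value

Answer: (2,2)=2

Derivation:
Step 1: ant0:(3,0)->N->(2,0) | ant1:(0,3)->S->(1,3) | ant2:(3,2)->N->(2,2)
  grid max=2 at (2,2)
Step 2: ant0:(2,0)->N->(1,0) | ant1:(1,3)->N->(0,3) | ant2:(2,2)->S->(3,2)
  grid max=2 at (3,2)
Step 3: ant0:(1,0)->N->(0,0) | ant1:(0,3)->S->(1,3) | ant2:(3,2)->N->(2,2)
  grid max=2 at (2,2)
Step 4: ant0:(0,0)->E->(0,1) | ant1:(1,3)->N->(0,3) | ant2:(2,2)->S->(3,2)
  grid max=2 at (3,2)
Step 5: ant0:(0,1)->E->(0,2) | ant1:(0,3)->S->(1,3) | ant2:(3,2)->N->(2,2)
  grid max=2 at (2,2)
Final grid:
  0 0 1 0
  0 0 0 1
  0 0 2 0
  0 0 1 0
Max pheromone 2 at (2,2)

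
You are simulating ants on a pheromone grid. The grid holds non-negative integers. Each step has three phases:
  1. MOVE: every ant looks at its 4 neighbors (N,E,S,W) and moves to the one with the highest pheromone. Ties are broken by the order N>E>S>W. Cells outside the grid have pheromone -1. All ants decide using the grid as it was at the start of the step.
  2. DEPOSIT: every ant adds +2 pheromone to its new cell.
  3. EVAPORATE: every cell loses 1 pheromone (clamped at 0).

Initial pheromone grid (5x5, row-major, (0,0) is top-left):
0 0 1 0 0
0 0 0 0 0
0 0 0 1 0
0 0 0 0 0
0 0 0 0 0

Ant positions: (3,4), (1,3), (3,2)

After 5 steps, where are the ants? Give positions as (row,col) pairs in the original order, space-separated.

Step 1: ant0:(3,4)->N->(2,4) | ant1:(1,3)->S->(2,3) | ant2:(3,2)->N->(2,2)
  grid max=2 at (2,3)
Step 2: ant0:(2,4)->W->(2,3) | ant1:(2,3)->E->(2,4) | ant2:(2,2)->E->(2,3)
  grid max=5 at (2,3)
Step 3: ant0:(2,3)->E->(2,4) | ant1:(2,4)->W->(2,3) | ant2:(2,3)->E->(2,4)
  grid max=6 at (2,3)
Step 4: ant0:(2,4)->W->(2,3) | ant1:(2,3)->E->(2,4) | ant2:(2,4)->W->(2,3)
  grid max=9 at (2,3)
Step 5: ant0:(2,3)->E->(2,4) | ant1:(2,4)->W->(2,3) | ant2:(2,3)->E->(2,4)
  grid max=10 at (2,3)

(2,4) (2,3) (2,4)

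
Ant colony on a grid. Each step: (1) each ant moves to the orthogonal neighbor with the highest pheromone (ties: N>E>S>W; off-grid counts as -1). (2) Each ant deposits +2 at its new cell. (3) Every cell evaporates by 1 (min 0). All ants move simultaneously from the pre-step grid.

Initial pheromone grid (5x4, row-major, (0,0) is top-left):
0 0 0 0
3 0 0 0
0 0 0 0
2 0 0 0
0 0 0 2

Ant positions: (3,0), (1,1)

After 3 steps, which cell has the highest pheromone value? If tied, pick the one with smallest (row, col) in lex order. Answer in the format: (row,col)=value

Step 1: ant0:(3,0)->N->(2,0) | ant1:(1,1)->W->(1,0)
  grid max=4 at (1,0)
Step 2: ant0:(2,0)->N->(1,0) | ant1:(1,0)->S->(2,0)
  grid max=5 at (1,0)
Step 3: ant0:(1,0)->S->(2,0) | ant1:(2,0)->N->(1,0)
  grid max=6 at (1,0)
Final grid:
  0 0 0 0
  6 0 0 0
  3 0 0 0
  0 0 0 0
  0 0 0 0
Max pheromone 6 at (1,0)

Answer: (1,0)=6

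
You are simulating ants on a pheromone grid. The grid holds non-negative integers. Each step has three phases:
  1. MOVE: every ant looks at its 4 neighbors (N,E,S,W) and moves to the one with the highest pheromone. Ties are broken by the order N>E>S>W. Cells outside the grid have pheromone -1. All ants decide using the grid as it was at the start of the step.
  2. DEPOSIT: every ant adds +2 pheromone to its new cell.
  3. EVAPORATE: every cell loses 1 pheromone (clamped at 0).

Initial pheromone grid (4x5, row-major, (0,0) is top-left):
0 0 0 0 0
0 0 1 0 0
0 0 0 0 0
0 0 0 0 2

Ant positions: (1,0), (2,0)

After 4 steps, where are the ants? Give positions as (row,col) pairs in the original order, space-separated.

Step 1: ant0:(1,0)->N->(0,0) | ant1:(2,0)->N->(1,0)
  grid max=1 at (0,0)
Step 2: ant0:(0,0)->S->(1,0) | ant1:(1,0)->N->(0,0)
  grid max=2 at (0,0)
Step 3: ant0:(1,0)->N->(0,0) | ant1:(0,0)->S->(1,0)
  grid max=3 at (0,0)
Step 4: ant0:(0,0)->S->(1,0) | ant1:(1,0)->N->(0,0)
  grid max=4 at (0,0)

(1,0) (0,0)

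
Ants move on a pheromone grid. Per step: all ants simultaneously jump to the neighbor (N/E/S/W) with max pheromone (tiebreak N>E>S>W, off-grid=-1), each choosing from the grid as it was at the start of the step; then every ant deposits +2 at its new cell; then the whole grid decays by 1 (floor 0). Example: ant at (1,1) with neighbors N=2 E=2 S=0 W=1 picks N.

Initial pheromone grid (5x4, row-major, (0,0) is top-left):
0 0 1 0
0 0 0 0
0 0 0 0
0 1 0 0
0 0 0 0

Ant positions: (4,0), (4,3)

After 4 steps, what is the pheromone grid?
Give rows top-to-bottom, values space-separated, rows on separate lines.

After step 1: ants at (3,0),(3,3)
  0 0 0 0
  0 0 0 0
  0 0 0 0
  1 0 0 1
  0 0 0 0
After step 2: ants at (2,0),(2,3)
  0 0 0 0
  0 0 0 0
  1 0 0 1
  0 0 0 0
  0 0 0 0
After step 3: ants at (1,0),(1,3)
  0 0 0 0
  1 0 0 1
  0 0 0 0
  0 0 0 0
  0 0 0 0
After step 4: ants at (0,0),(0,3)
  1 0 0 1
  0 0 0 0
  0 0 0 0
  0 0 0 0
  0 0 0 0

1 0 0 1
0 0 0 0
0 0 0 0
0 0 0 0
0 0 0 0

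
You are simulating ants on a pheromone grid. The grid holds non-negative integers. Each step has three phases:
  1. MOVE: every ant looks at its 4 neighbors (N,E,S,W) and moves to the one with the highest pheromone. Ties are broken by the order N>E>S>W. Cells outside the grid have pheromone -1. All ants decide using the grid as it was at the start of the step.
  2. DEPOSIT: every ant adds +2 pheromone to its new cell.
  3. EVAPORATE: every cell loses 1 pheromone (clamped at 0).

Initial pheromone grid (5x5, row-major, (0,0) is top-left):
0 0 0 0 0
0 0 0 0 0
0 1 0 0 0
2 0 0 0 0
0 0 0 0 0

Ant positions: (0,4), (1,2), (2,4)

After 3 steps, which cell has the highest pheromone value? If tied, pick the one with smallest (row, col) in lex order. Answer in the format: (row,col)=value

Step 1: ant0:(0,4)->S->(1,4) | ant1:(1,2)->N->(0,2) | ant2:(2,4)->N->(1,4)
  grid max=3 at (1,4)
Step 2: ant0:(1,4)->N->(0,4) | ant1:(0,2)->E->(0,3) | ant2:(1,4)->N->(0,4)
  grid max=3 at (0,4)
Step 3: ant0:(0,4)->S->(1,4) | ant1:(0,3)->E->(0,4) | ant2:(0,4)->S->(1,4)
  grid max=5 at (1,4)
Final grid:
  0 0 0 0 4
  0 0 0 0 5
  0 0 0 0 0
  0 0 0 0 0
  0 0 0 0 0
Max pheromone 5 at (1,4)

Answer: (1,4)=5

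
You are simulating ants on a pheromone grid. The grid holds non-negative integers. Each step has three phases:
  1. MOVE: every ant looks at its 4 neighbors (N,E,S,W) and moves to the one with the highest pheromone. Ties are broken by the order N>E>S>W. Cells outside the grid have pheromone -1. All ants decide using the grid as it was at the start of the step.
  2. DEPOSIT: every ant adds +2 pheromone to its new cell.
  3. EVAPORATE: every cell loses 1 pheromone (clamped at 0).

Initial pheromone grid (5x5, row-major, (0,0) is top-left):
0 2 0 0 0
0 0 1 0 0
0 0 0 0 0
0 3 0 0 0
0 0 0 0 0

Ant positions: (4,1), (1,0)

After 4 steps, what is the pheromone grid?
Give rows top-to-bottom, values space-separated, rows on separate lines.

After step 1: ants at (3,1),(0,0)
  1 1 0 0 0
  0 0 0 0 0
  0 0 0 0 0
  0 4 0 0 0
  0 0 0 0 0
After step 2: ants at (2,1),(0,1)
  0 2 0 0 0
  0 0 0 0 0
  0 1 0 0 0
  0 3 0 0 0
  0 0 0 0 0
After step 3: ants at (3,1),(0,2)
  0 1 1 0 0
  0 0 0 0 0
  0 0 0 0 0
  0 4 0 0 0
  0 0 0 0 0
After step 4: ants at (2,1),(0,1)
  0 2 0 0 0
  0 0 0 0 0
  0 1 0 0 0
  0 3 0 0 0
  0 0 0 0 0

0 2 0 0 0
0 0 0 0 0
0 1 0 0 0
0 3 0 0 0
0 0 0 0 0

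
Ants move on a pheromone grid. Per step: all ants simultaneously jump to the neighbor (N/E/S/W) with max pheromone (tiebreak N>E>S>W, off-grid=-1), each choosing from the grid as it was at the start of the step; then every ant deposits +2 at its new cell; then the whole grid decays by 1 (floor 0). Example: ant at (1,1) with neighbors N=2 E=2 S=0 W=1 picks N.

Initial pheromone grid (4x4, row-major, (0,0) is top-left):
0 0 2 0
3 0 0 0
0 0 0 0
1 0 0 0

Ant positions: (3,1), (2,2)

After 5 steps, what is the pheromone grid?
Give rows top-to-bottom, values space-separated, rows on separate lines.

After step 1: ants at (3,0),(1,2)
  0 0 1 0
  2 0 1 0
  0 0 0 0
  2 0 0 0
After step 2: ants at (2,0),(0,2)
  0 0 2 0
  1 0 0 0
  1 0 0 0
  1 0 0 0
After step 3: ants at (1,0),(0,3)
  0 0 1 1
  2 0 0 0
  0 0 0 0
  0 0 0 0
After step 4: ants at (0,0),(0,2)
  1 0 2 0
  1 0 0 0
  0 0 0 0
  0 0 0 0
After step 5: ants at (1,0),(0,3)
  0 0 1 1
  2 0 0 0
  0 0 0 0
  0 0 0 0

0 0 1 1
2 0 0 0
0 0 0 0
0 0 0 0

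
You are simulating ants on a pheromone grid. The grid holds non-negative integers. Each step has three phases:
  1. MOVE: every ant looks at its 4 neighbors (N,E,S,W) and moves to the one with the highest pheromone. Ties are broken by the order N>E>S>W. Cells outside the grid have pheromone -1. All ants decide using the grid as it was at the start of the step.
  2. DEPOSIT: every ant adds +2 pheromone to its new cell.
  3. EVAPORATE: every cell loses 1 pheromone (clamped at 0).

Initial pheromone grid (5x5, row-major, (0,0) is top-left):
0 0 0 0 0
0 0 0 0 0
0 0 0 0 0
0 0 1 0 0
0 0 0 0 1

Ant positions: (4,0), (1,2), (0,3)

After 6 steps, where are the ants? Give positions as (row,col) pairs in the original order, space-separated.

Step 1: ant0:(4,0)->N->(3,0) | ant1:(1,2)->N->(0,2) | ant2:(0,3)->E->(0,4)
  grid max=1 at (0,2)
Step 2: ant0:(3,0)->N->(2,0) | ant1:(0,2)->E->(0,3) | ant2:(0,4)->S->(1,4)
  grid max=1 at (0,3)
Step 3: ant0:(2,0)->N->(1,0) | ant1:(0,3)->E->(0,4) | ant2:(1,4)->N->(0,4)
  grid max=3 at (0,4)
Step 4: ant0:(1,0)->N->(0,0) | ant1:(0,4)->S->(1,4) | ant2:(0,4)->S->(1,4)
  grid max=3 at (1,4)
Step 5: ant0:(0,0)->E->(0,1) | ant1:(1,4)->N->(0,4) | ant2:(1,4)->N->(0,4)
  grid max=5 at (0,4)
Step 6: ant0:(0,1)->E->(0,2) | ant1:(0,4)->S->(1,4) | ant2:(0,4)->S->(1,4)
  grid max=5 at (1,4)

(0,2) (1,4) (1,4)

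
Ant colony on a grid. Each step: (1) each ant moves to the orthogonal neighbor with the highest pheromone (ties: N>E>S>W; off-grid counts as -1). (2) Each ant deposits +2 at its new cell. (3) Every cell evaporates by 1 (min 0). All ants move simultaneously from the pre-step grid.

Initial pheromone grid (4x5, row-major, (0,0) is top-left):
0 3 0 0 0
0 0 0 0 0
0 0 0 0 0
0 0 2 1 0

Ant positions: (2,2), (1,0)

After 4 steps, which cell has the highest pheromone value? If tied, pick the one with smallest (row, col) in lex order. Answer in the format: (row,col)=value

Step 1: ant0:(2,2)->S->(3,2) | ant1:(1,0)->N->(0,0)
  grid max=3 at (3,2)
Step 2: ant0:(3,2)->N->(2,2) | ant1:(0,0)->E->(0,1)
  grid max=3 at (0,1)
Step 3: ant0:(2,2)->S->(3,2) | ant1:(0,1)->E->(0,2)
  grid max=3 at (3,2)
Step 4: ant0:(3,2)->N->(2,2) | ant1:(0,2)->W->(0,1)
  grid max=3 at (0,1)
Final grid:
  0 3 0 0 0
  0 0 0 0 0
  0 0 1 0 0
  0 0 2 0 0
Max pheromone 3 at (0,1)

Answer: (0,1)=3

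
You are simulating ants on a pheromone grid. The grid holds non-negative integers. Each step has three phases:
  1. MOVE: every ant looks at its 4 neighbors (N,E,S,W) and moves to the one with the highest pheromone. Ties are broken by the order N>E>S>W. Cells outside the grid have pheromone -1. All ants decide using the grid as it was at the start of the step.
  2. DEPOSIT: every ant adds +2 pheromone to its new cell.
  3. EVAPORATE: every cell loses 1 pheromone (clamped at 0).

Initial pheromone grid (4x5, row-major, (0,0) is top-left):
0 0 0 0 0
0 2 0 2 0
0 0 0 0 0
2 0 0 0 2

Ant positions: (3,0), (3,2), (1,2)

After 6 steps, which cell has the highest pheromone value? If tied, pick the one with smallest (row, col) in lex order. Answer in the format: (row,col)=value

Answer: (1,3)=6

Derivation:
Step 1: ant0:(3,0)->N->(2,0) | ant1:(3,2)->N->(2,2) | ant2:(1,2)->E->(1,3)
  grid max=3 at (1,3)
Step 2: ant0:(2,0)->S->(3,0) | ant1:(2,2)->N->(1,2) | ant2:(1,3)->N->(0,3)
  grid max=2 at (1,3)
Step 3: ant0:(3,0)->N->(2,0) | ant1:(1,2)->E->(1,3) | ant2:(0,3)->S->(1,3)
  grid max=5 at (1,3)
Step 4: ant0:(2,0)->S->(3,0) | ant1:(1,3)->N->(0,3) | ant2:(1,3)->N->(0,3)
  grid max=4 at (1,3)
Step 5: ant0:(3,0)->N->(2,0) | ant1:(0,3)->S->(1,3) | ant2:(0,3)->S->(1,3)
  grid max=7 at (1,3)
Step 6: ant0:(2,0)->S->(3,0) | ant1:(1,3)->N->(0,3) | ant2:(1,3)->N->(0,3)
  grid max=6 at (1,3)
Final grid:
  0 0 0 5 0
  0 0 0 6 0
  0 0 0 0 0
  2 0 0 0 0
Max pheromone 6 at (1,3)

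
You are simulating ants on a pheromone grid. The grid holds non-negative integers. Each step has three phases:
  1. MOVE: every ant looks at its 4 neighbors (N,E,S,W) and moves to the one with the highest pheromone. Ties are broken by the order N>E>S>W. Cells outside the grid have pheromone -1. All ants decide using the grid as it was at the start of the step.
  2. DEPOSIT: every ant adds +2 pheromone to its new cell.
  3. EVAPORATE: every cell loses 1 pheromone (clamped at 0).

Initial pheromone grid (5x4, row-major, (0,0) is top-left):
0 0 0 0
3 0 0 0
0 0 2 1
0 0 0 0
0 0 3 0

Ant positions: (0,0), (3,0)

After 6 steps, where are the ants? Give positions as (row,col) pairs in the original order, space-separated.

Step 1: ant0:(0,0)->S->(1,0) | ant1:(3,0)->N->(2,0)
  grid max=4 at (1,0)
Step 2: ant0:(1,0)->S->(2,0) | ant1:(2,0)->N->(1,0)
  grid max=5 at (1,0)
Step 3: ant0:(2,0)->N->(1,0) | ant1:(1,0)->S->(2,0)
  grid max=6 at (1,0)
Step 4: ant0:(1,0)->S->(2,0) | ant1:(2,0)->N->(1,0)
  grid max=7 at (1,0)
Step 5: ant0:(2,0)->N->(1,0) | ant1:(1,0)->S->(2,0)
  grid max=8 at (1,0)
Step 6: ant0:(1,0)->S->(2,0) | ant1:(2,0)->N->(1,0)
  grid max=9 at (1,0)

(2,0) (1,0)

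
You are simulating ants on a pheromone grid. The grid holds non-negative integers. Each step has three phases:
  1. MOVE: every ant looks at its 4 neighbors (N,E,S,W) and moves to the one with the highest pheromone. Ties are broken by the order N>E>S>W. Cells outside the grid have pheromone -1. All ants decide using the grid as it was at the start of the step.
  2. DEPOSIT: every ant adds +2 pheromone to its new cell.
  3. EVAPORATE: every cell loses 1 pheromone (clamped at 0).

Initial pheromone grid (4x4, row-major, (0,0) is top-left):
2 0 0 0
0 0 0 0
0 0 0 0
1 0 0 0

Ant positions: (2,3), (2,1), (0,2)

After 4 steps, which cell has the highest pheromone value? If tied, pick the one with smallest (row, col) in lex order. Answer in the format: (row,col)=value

Answer: (0,3)=6

Derivation:
Step 1: ant0:(2,3)->N->(1,3) | ant1:(2,1)->N->(1,1) | ant2:(0,2)->E->(0,3)
  grid max=1 at (0,0)
Step 2: ant0:(1,3)->N->(0,3) | ant1:(1,1)->N->(0,1) | ant2:(0,3)->S->(1,3)
  grid max=2 at (0,3)
Step 3: ant0:(0,3)->S->(1,3) | ant1:(0,1)->E->(0,2) | ant2:(1,3)->N->(0,3)
  grid max=3 at (0,3)
Step 4: ant0:(1,3)->N->(0,3) | ant1:(0,2)->E->(0,3) | ant2:(0,3)->S->(1,3)
  grid max=6 at (0,3)
Final grid:
  0 0 0 6
  0 0 0 4
  0 0 0 0
  0 0 0 0
Max pheromone 6 at (0,3)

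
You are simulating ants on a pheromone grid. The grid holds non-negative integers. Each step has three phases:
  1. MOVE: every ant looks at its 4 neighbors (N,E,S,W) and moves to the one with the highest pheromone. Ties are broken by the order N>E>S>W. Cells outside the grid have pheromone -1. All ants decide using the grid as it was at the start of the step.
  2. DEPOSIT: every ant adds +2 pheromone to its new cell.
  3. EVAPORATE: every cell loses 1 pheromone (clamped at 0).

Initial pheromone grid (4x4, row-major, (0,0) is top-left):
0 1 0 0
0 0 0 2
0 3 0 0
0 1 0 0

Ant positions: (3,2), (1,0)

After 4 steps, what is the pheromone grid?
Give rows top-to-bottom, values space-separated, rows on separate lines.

After step 1: ants at (3,1),(0,0)
  1 0 0 0
  0 0 0 1
  0 2 0 0
  0 2 0 0
After step 2: ants at (2,1),(0,1)
  0 1 0 0
  0 0 0 0
  0 3 0 0
  0 1 0 0
After step 3: ants at (3,1),(0,2)
  0 0 1 0
  0 0 0 0
  0 2 0 0
  0 2 0 0
After step 4: ants at (2,1),(0,3)
  0 0 0 1
  0 0 0 0
  0 3 0 0
  0 1 0 0

0 0 0 1
0 0 0 0
0 3 0 0
0 1 0 0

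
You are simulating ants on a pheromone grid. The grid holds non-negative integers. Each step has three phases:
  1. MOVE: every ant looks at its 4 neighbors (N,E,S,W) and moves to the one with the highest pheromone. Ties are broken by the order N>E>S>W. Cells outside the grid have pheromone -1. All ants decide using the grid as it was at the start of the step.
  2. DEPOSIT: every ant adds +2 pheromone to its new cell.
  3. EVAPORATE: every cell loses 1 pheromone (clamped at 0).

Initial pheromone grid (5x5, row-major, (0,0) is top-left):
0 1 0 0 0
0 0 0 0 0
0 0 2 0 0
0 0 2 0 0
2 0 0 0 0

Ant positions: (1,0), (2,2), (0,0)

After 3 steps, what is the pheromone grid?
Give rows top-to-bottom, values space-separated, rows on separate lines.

After step 1: ants at (0,0),(3,2),(0,1)
  1 2 0 0 0
  0 0 0 0 0
  0 0 1 0 0
  0 0 3 0 0
  1 0 0 0 0
After step 2: ants at (0,1),(2,2),(0,0)
  2 3 0 0 0
  0 0 0 0 0
  0 0 2 0 0
  0 0 2 0 0
  0 0 0 0 0
After step 3: ants at (0,0),(3,2),(0,1)
  3 4 0 0 0
  0 0 0 0 0
  0 0 1 0 0
  0 0 3 0 0
  0 0 0 0 0

3 4 0 0 0
0 0 0 0 0
0 0 1 0 0
0 0 3 0 0
0 0 0 0 0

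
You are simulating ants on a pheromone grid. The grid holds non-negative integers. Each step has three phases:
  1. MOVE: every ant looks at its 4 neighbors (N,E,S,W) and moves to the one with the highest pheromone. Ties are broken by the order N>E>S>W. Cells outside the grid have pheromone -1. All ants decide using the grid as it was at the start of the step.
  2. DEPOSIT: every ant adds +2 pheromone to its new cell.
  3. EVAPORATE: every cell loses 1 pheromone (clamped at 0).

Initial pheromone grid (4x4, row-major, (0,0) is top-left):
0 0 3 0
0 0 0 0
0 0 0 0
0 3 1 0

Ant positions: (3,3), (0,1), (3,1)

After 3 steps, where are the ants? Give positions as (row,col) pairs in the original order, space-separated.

Step 1: ant0:(3,3)->W->(3,2) | ant1:(0,1)->E->(0,2) | ant2:(3,1)->E->(3,2)
  grid max=4 at (0,2)
Step 2: ant0:(3,2)->W->(3,1) | ant1:(0,2)->E->(0,3) | ant2:(3,2)->W->(3,1)
  grid max=5 at (3,1)
Step 3: ant0:(3,1)->E->(3,2) | ant1:(0,3)->W->(0,2) | ant2:(3,1)->E->(3,2)
  grid max=6 at (3,2)

(3,2) (0,2) (3,2)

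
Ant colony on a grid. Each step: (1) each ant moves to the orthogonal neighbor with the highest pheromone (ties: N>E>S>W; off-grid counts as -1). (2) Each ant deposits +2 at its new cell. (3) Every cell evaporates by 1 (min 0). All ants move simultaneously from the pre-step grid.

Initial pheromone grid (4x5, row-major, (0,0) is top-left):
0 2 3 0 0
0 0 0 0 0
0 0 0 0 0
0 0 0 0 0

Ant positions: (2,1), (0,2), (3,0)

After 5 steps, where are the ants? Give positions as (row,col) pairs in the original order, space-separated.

Step 1: ant0:(2,1)->N->(1,1) | ant1:(0,2)->W->(0,1) | ant2:(3,0)->N->(2,0)
  grid max=3 at (0,1)
Step 2: ant0:(1,1)->N->(0,1) | ant1:(0,1)->E->(0,2) | ant2:(2,0)->N->(1,0)
  grid max=4 at (0,1)
Step 3: ant0:(0,1)->E->(0,2) | ant1:(0,2)->W->(0,1) | ant2:(1,0)->N->(0,0)
  grid max=5 at (0,1)
Step 4: ant0:(0,2)->W->(0,1) | ant1:(0,1)->E->(0,2) | ant2:(0,0)->E->(0,1)
  grid max=8 at (0,1)
Step 5: ant0:(0,1)->E->(0,2) | ant1:(0,2)->W->(0,1) | ant2:(0,1)->E->(0,2)
  grid max=9 at (0,1)

(0,2) (0,1) (0,2)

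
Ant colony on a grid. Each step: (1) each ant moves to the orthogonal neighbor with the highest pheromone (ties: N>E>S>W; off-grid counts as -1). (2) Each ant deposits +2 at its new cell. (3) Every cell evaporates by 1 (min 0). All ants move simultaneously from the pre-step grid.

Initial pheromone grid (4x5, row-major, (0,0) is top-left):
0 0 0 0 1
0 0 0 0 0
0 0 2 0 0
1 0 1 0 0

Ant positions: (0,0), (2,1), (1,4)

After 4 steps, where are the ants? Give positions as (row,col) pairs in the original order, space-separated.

Step 1: ant0:(0,0)->E->(0,1) | ant1:(2,1)->E->(2,2) | ant2:(1,4)->N->(0,4)
  grid max=3 at (2,2)
Step 2: ant0:(0,1)->E->(0,2) | ant1:(2,2)->N->(1,2) | ant2:(0,4)->S->(1,4)
  grid max=2 at (2,2)
Step 3: ant0:(0,2)->S->(1,2) | ant1:(1,2)->S->(2,2) | ant2:(1,4)->N->(0,4)
  grid max=3 at (2,2)
Step 4: ant0:(1,2)->S->(2,2) | ant1:(2,2)->N->(1,2) | ant2:(0,4)->S->(1,4)
  grid max=4 at (2,2)

(2,2) (1,2) (1,4)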